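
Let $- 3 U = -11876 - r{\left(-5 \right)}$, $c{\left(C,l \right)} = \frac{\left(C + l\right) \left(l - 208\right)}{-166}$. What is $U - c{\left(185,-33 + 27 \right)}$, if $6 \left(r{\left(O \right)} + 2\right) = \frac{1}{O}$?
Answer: $\frac{27842407}{7470} \approx 3727.2$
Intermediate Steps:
$r{\left(O \right)} = -2 + \frac{1}{6 O}$
$c{\left(C,l \right)} = - \frac{\left(-208 + l\right) \left(C + l\right)}{166}$ ($c{\left(C,l \right)} = \left(C + l\right) \left(-208 + l\right) \left(- \frac{1}{166}\right) = \left(-208 + l\right) \left(C + l\right) \left(- \frac{1}{166}\right) = - \frac{\left(-208 + l\right) \left(C + l\right)}{166}$)
$U = \frac{356219}{90}$ ($U = - \frac{-11876 - \left(-2 + \frac{1}{6 \left(-5\right)}\right)}{3} = - \frac{-11876 - \left(-2 + \frac{1}{6} \left(- \frac{1}{5}\right)\right)}{3} = - \frac{-11876 - \left(-2 - \frac{1}{30}\right)}{3} = - \frac{-11876 - - \frac{61}{30}}{3} = - \frac{-11876 + \frac{61}{30}}{3} = \left(- \frac{1}{3}\right) \left(- \frac{356219}{30}\right) = \frac{356219}{90} \approx 3958.0$)
$U - c{\left(185,-33 + 27 \right)} = \frac{356219}{90} - \left(- \frac{\left(-33 + 27\right)^{2}}{166} + \frac{104}{83} \cdot 185 + \frac{104 \left(-33 + 27\right)}{83} - \frac{185 \left(-33 + 27\right)}{166}\right) = \frac{356219}{90} - \left(- \frac{\left(-6\right)^{2}}{166} + \frac{19240}{83} + \frac{104}{83} \left(-6\right) - \frac{185}{166} \left(-6\right)\right) = \frac{356219}{90} - \left(\left(- \frac{1}{166}\right) 36 + \frac{19240}{83} - \frac{624}{83} + \frac{555}{83}\right) = \frac{356219}{90} - \left(- \frac{18}{83} + \frac{19240}{83} - \frac{624}{83} + \frac{555}{83}\right) = \frac{356219}{90} - \frac{19153}{83} = \frac{27842407}{7470}$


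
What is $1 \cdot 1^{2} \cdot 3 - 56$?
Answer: $-53$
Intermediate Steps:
$1 \cdot 1^{2} \cdot 3 - 56 = 1 \cdot 1 \cdot 3 - 56 = 1 \cdot 3 - 56 = 3 - 56 = -53$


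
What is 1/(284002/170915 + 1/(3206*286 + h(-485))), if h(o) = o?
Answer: 156631804365/260268407777 ≈ 0.60181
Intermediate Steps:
1/(284002/170915 + 1/(3206*286 + h(-485))) = 1/(284002/170915 + 1/(3206*286 - 485)) = 1/(284002*(1/170915) + 1/(916916 - 485)) = 1/(284002/170915 + 1/916431) = 1/(260268407777/156631804365) = 156631804365/260268407777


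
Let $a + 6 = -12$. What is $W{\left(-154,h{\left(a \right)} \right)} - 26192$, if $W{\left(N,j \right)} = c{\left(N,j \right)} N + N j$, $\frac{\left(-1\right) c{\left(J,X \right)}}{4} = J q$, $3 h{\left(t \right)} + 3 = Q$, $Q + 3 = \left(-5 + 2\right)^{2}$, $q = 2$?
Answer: $-216074$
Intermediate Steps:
$Q = 6$ ($Q = -3 + \left(-5 + 2\right)^{2} = -3 + \left(-3\right)^{2} = -3 + 9 = 6$)
$a = -18$ ($a = -6 - 12 = -18$)
$h{\left(t \right)} = 1$ ($h{\left(t \right)} = -1 + \frac{1}{3} \cdot 6 = -1 + 2 = 1$)
$c{\left(J,X \right)} = - 8 J$ ($c{\left(J,X \right)} = - 4 J 2 = - 4 \cdot 2 J = - 8 J$)
$W{\left(N,j \right)} = - 8 N^{2} + N j$ ($W{\left(N,j \right)} = - 8 N N + N j = - 8 N^{2} + N j$)
$W{\left(-154,h{\left(a \right)} \right)} - 26192 = - 154 \left(1 - -1232\right) - 26192 = - 154 \left(1 + 1232\right) - 26192 = \left(-154\right) 1233 - 26192 = -189882 - 26192 = -216074$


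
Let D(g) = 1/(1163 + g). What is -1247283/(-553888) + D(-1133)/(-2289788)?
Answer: 10710051103279/4756072859040 ≈ 2.2519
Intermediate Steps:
-1247283/(-553888) + D(-1133)/(-2289788) = -1247283/(-553888) + 1/((1163 - 1133)*(-2289788)) = -1247283*(-1/553888) - 1/2289788/30 = 1247283/553888 + (1/30)*(-1/2289788) = 1247283/553888 - 1/68693640 = 10710051103279/4756072859040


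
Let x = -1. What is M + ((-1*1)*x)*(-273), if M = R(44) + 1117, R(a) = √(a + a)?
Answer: 844 + 2*√22 ≈ 853.38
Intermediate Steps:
R(a) = √2*√a (R(a) = √(2*a) = √2*√a)
M = 1117 + 2*√22 (M = √2*√44 + 1117 = √2*(2*√11) + 1117 = 2*√22 + 1117 = 1117 + 2*√22 ≈ 1126.4)
M + ((-1*1)*x)*(-273) = (1117 + 2*√22) + (-1*1*(-1))*(-273) = (1117 + 2*√22) - 1*(-1)*(-273) = (1117 + 2*√22) + 1*(-273) = (1117 + 2*√22) - 273 = 844 + 2*√22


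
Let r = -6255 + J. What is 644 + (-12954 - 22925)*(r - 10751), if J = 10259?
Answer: 242076257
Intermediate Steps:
r = 4004 (r = -6255 + 10259 = 4004)
644 + (-12954 - 22925)*(r - 10751) = 644 + (-12954 - 22925)*(4004 - 10751) = 644 - 35879*(-6747) = 644 + 242075613 = 242076257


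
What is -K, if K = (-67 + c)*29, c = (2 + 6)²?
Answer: 87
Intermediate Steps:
c = 64 (c = 8² = 64)
K = -87 (K = (-67 + 64)*29 = -3*29 = -87)
-K = -1*(-87) = 87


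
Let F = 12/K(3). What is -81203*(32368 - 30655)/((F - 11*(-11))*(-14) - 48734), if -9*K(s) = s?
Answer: 139100739/49924 ≈ 2786.3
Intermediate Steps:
K(s) = -s/9
F = -36 (F = 12/((-1/9*3)) = 12/(-1/3) = 12*(-3) = -36)
-81203*(32368 - 30655)/((F - 11*(-11))*(-14) - 48734) = -81203*(32368 - 30655)/((-36 - 11*(-11))*(-14) - 48734) = -81203*1713/((-36 + 121)*(-14) - 48734) = -81203*1713/(85*(-14) - 48734) = -81203*1713/(-1190 - 48734) = -81203/((-49924*1/1713)) = -81203/(-49924/1713) = -81203*(-1713/49924) = 139100739/49924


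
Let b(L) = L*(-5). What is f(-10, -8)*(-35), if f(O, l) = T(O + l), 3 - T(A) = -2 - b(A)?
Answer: -3325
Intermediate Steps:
b(L) = -5*L
T(A) = 5 - 5*A (T(A) = 3 - (-2 - (-5)*A) = 3 - (-2 + 5*A) = 3 + (2 - 5*A) = 5 - 5*A)
f(O, l) = 5 - 5*O - 5*l (f(O, l) = 5 - 5*(O + l) = 5 + (-5*O - 5*l) = 5 - 5*O - 5*l)
f(-10, -8)*(-35) = (5 - 5*(-10) - 5*(-8))*(-35) = (5 + 50 + 40)*(-35) = 95*(-35) = -3325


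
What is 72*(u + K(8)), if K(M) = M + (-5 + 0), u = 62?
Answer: 4680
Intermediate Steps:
K(M) = -5 + M (K(M) = M - 5 = -5 + M)
72*(u + K(8)) = 72*(62 + (-5 + 8)) = 72*(62 + 3) = 72*65 = 4680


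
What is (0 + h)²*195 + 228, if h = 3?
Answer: 1983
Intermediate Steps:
(0 + h)²*195 + 228 = (0 + 3)²*195 + 228 = 3²*195 + 228 = 9*195 + 228 = 1755 + 228 = 1983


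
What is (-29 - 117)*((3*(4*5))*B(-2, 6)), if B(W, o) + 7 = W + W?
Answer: 96360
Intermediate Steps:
B(W, o) = -7 + 2*W (B(W, o) = -7 + (W + W) = -7 + 2*W)
(-29 - 117)*((3*(4*5))*B(-2, 6)) = (-29 - 117)*((3*(4*5))*(-7 + 2*(-2))) = -146*3*20*(-7 - 4) = -8760*(-11) = -146*(-660) = 96360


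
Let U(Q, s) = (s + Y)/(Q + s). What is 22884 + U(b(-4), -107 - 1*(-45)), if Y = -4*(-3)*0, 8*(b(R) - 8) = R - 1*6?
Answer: 5057612/221 ≈ 22885.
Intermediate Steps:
b(R) = 29/4 + R/8 (b(R) = 8 + (R - 1*6)/8 = 8 + (R - 6)/8 = 8 + (-6 + R)/8 = 8 + (-3/4 + R/8) = 29/4 + R/8)
Y = 0 (Y = 12*0 = 0)
U(Q, s) = s/(Q + s) (U(Q, s) = (s + 0)/(Q + s) = s/(Q + s))
22884 + U(b(-4), -107 - 1*(-45)) = 22884 + (-107 - 1*(-45))/((29/4 + (1/8)*(-4)) + (-107 - 1*(-45))) = 22884 + (-107 + 45)/((29/4 - 1/2) + (-107 + 45)) = 22884 - 62/(27/4 - 62) = 22884 - 62/(-221/4) = 22884 - 62*(-4/221) = 22884 + 248/221 = 5057612/221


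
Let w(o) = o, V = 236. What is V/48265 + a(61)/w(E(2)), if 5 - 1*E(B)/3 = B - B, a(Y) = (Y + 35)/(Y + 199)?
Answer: 92564/3137225 ≈ 0.029505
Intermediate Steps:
a(Y) = (35 + Y)/(199 + Y)
E(B) = 15 (E(B) = 15 - 3*(B - B) = 15 - 3*0 = 15 + 0 = 15)
V/48265 + a(61)/w(E(2)) = 236/48265 + ((35 + 61)/(199 + 61))/15 = 236*(1/48265) + (96/260)*(1/15) = 236/48265 + ((1/260)*96)*(1/15) = 236/48265 + (24/65)*(1/15) = 236/48265 + 8/325 = 92564/3137225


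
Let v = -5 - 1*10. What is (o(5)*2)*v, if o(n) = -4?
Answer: 120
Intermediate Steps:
v = -15 (v = -5 - 10 = -15)
(o(5)*2)*v = -4*2*(-15) = -8*(-15) = 120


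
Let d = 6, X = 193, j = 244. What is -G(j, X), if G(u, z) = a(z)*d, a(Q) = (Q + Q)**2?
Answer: -893976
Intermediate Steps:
a(Q) = 4*Q**2 (a(Q) = (2*Q)**2 = 4*Q**2)
G(u, z) = 24*z**2 (G(u, z) = (4*z**2)*6 = 24*z**2)
-G(j, X) = -24*193**2 = -24*37249 = -1*893976 = -893976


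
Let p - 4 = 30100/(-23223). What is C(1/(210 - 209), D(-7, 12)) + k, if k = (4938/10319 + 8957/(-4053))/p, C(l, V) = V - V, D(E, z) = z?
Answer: -560553437629/875381325448 ≈ -0.64035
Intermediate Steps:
p = 62792/23223 (p = 4 + 30100/(-23223) = 4 + 30100*(-1/23223) = 4 - 30100/23223 = 62792/23223 ≈ 2.7039)
C(l, V) = 0
k = -560553437629/875381325448 (k = (4938/10319 + 8957/(-4053))/(62792/23223) = (4938*(1/10319) + 8957*(-1/4053))*(23223/62792) = (4938/10319 - 8957/4053)*(23223/62792) = -72413569/41822907*23223/62792 = -560553437629/875381325448 ≈ -0.64035)
C(1/(210 - 209), D(-7, 12)) + k = 0 - 560553437629/875381325448 = -560553437629/875381325448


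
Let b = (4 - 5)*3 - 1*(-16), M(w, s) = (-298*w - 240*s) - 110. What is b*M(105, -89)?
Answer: -130520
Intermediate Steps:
M(w, s) = -110 - 298*w - 240*s
b = 13 (b = -1*3 + 16 = -3 + 16 = 13)
b*M(105, -89) = 13*(-110 - 298*105 - 240*(-89)) = 13*(-110 - 31290 + 21360) = 13*(-10040) = -130520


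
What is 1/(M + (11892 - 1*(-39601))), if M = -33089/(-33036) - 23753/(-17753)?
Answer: 586488108/30201404278369 ≈ 1.9419e-5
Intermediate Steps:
M = 1372133125/586488108 (M = -33089*(-1/33036) - 23753*(-1/17753) = 33089/33036 + 23753/17753 = 1372133125/586488108 ≈ 2.3396)
1/(M + (11892 - 1*(-39601))) = 1/(1372133125/586488108 + (11892 - 1*(-39601))) = 1/(1372133125/586488108 + (11892 + 39601)) = 1/(1372133125/586488108 + 51493) = 1/(30201404278369/586488108) = 586488108/30201404278369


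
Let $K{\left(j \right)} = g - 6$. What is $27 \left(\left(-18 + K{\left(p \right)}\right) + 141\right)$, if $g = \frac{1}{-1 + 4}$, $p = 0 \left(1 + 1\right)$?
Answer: $3168$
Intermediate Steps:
$p = 0$ ($p = 0 \cdot 2 = 0$)
$g = \frac{1}{3} \approx 0.33333$
$K{\left(j \right)} = - \frac{17}{3}$ ($K{\left(j \right)} = \frac{1}{3} - 6 = - \frac{17}{3}$)
$27 \left(\left(-18 + K{\left(p \right)}\right) + 141\right) = 27 \left(\left(-18 - \frac{17}{3}\right) + 141\right) = 27 \left(- \frac{71}{3} + 141\right) = 27 \cdot \frac{352}{3} = 3168$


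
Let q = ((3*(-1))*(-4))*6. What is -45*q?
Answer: -3240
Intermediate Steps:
q = 72 (q = -3*(-4)*6 = 12*6 = 72)
-45*q = -45*72 = -3240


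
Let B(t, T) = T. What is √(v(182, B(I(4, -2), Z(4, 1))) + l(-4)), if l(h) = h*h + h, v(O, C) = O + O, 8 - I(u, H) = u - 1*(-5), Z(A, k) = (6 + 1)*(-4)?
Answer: 2*√94 ≈ 19.391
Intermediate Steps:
Z(A, k) = -28 (Z(A, k) = 7*(-4) = -28)
I(u, H) = 3 - u (I(u, H) = 8 - (u - 1*(-5)) = 8 - (u + 5) = 8 - (5 + u) = 8 + (-5 - u) = 3 - u)
v(O, C) = 2*O
l(h) = h + h² (l(h) = h² + h = h + h²)
√(v(182, B(I(4, -2), Z(4, 1))) + l(-4)) = √(2*182 - 4*(1 - 4)) = √(364 - 4*(-3)) = √(364 + 12) = √376 = 2*√94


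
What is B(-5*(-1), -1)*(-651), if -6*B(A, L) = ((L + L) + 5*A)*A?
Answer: 24955/2 ≈ 12478.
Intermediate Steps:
B(A, L) = -A*(2*L + 5*A)/6 (B(A, L) = -((L + L) + 5*A)*A/6 = -(2*L + 5*A)*A/6 = -A*(2*L + 5*A)/6)
B(-5*(-1), -1)*(-651) = -(-5*(-1))*(2*(-1) + 5*(-5*(-1)))/6*(-651) = -⅙*5*(-2 + 5*5)*(-651) = -⅙*5*(-2 + 25)*(-651) = -⅙*5*23*(-651) = -115/6*(-651) = 24955/2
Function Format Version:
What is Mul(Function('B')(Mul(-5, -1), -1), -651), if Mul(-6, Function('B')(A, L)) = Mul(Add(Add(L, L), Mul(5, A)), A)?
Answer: Rational(24955, 2) ≈ 12478.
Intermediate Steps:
Function('B')(A, L) = Mul(Rational(-1, 6), A, Add(Mul(2, L), Mul(5, A))) (Function('B')(A, L) = Mul(Rational(-1, 6), Mul(Add(Add(L, L), Mul(5, A)), A)) = Mul(Rational(-1, 6), Mul(Add(Mul(2, L), Mul(5, A)), A)) = Mul(Rational(-1, 6), Mul(A, Add(Mul(2, L), Mul(5, A)))) = Mul(Rational(-1, 6), A, Add(Mul(2, L), Mul(5, A))))
Mul(Function('B')(Mul(-5, -1), -1), -651) = Mul(Mul(Rational(-1, 6), Mul(-5, -1), Add(Mul(2, -1), Mul(5, Mul(-5, -1)))), -651) = Mul(Mul(Rational(-1, 6), 5, Add(-2, Mul(5, 5))), -651) = Mul(Mul(Rational(-1, 6), 5, Add(-2, 25)), -651) = Mul(Mul(Rational(-1, 6), 5, 23), -651) = Mul(Rational(-115, 6), -651) = Rational(24955, 2)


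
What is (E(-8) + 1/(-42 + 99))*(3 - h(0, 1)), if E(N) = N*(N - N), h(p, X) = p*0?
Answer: 1/19 ≈ 0.052632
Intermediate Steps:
h(p, X) = 0
E(N) = 0 (E(N) = N*0 = 0)
(E(-8) + 1/(-42 + 99))*(3 - h(0, 1)) = (0 + 1/(-42 + 99))*(3 - 1*0) = (0 + 1/57)*(3 + 0) = (0 + 1/57)*3 = (1/57)*3 = 1/19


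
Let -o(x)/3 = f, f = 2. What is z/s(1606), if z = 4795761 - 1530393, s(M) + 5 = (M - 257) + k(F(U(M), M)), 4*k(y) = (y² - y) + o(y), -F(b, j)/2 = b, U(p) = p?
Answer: 2176912/1720921 ≈ 1.2650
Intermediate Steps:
o(x) = -6 (o(x) = -3*2 = -6)
F(b, j) = -2*b
k(y) = -3/2 - y/4 + y²/4 (k(y) = ((y² - y) - 6)/4 = (-6 + y² - y)/4 = -3/2 - y/4 + y²/4)
s(M) = -527/2 + M² + 3*M/2 (s(M) = -5 + ((M - 257) + (-3/2 - (-1)*M/2 + (-2*M)²/4)) = -5 + ((-257 + M) + (-3/2 + M/2 + (4*M²)/4)) = -5 + ((-257 + M) + (-3/2 + M/2 + M²)) = -5 + ((-257 + M) + (-3/2 + M² + M/2)) = -5 + (-517/2 + M² + 3*M/2) = -527/2 + M² + 3*M/2)
z = 3265368
z/s(1606) = 3265368/(-527/2 + 1606² + (3/2)*1606) = 3265368/(-527/2 + 2579236 + 2409) = 3265368/(5162763/2) = 3265368*(2/5162763) = 2176912/1720921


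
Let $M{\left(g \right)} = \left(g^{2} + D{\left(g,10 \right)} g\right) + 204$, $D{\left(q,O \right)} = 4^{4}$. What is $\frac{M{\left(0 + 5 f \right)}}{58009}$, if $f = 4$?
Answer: $\frac{5724}{58009} \approx 0.098674$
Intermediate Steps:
$D{\left(q,O \right)} = 256$
$M{\left(g \right)} = 204 + g^{2} + 256 g$ ($M{\left(g \right)} = \left(g^{2} + 256 g\right) + 204 = 204 + g^{2} + 256 g$)
$\frac{M{\left(0 + 5 f \right)}}{58009} = \frac{204 + \left(0 + 5 \cdot 4\right)^{2} + 256 \left(0 + 5 \cdot 4\right)}{58009} = \left(204 + \left(0 + 20\right)^{2} + 256 \left(0 + 20\right)\right) \frac{1}{58009} = \left(204 + 20^{2} + 256 \cdot 20\right) \frac{1}{58009} = \left(204 + 400 + 5120\right) \frac{1}{58009} = 5724 \cdot \frac{1}{58009} = \frac{5724}{58009}$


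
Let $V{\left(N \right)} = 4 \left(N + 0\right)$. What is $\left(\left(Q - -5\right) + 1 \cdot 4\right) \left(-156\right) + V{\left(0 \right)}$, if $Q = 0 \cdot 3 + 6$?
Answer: $-2340$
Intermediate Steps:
$Q = 6$ ($Q = 0 + 6 = 6$)
$V{\left(N \right)} = 4 N$
$\left(\left(Q - -5\right) + 1 \cdot 4\right) \left(-156\right) + V{\left(0 \right)} = \left(\left(6 - -5\right) + 1 \cdot 4\right) \left(-156\right) + 4 \cdot 0 = \left(\left(6 + 5\right) + 4\right) \left(-156\right) + 0 = \left(11 + 4\right) \left(-156\right) + 0 = 15 \left(-156\right) + 0 = -2340 + 0 = -2340$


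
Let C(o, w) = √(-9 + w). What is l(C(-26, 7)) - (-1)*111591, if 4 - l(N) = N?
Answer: 111595 - I*√2 ≈ 1.116e+5 - 1.4142*I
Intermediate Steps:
l(N) = 4 - N
l(C(-26, 7)) - (-1)*111591 = (4 - √(-9 + 7)) - (-1)*111591 = (4 - √(-2)) - 1*(-111591) = (4 - I*√2) + 111591 = 111595 - I*√2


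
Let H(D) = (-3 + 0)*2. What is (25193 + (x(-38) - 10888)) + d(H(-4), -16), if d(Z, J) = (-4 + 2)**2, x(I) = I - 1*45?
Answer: 14226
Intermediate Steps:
H(D) = -6 (H(D) = -3*2 = -6)
x(I) = -45 + I (x(I) = I - 45 = -45 + I)
d(Z, J) = 4 (d(Z, J) = (-2)**2 = 4)
(25193 + (x(-38) - 10888)) + d(H(-4), -16) = (25193 + ((-45 - 38) - 10888)) + 4 = (25193 + (-83 - 10888)) + 4 = (25193 - 10971) + 4 = 14222 + 4 = 14226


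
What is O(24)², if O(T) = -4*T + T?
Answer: 5184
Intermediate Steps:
O(T) = -3*T
O(24)² = (-3*24)² = (-72)² = 5184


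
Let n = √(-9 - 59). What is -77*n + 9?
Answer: 9 - 154*I*√17 ≈ 9.0 - 634.96*I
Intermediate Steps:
n = 2*I*√17 (n = √(-68) = 2*I*√17 ≈ 8.2462*I)
-77*n + 9 = -154*I*√17 + 9 = 9 - 154*I*√17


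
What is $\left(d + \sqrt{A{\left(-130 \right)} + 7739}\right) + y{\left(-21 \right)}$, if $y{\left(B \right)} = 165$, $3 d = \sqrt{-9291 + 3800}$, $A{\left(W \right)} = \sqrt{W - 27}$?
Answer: $165 + \sqrt{7739 + i \sqrt{157}} + \frac{17 i \sqrt{19}}{3} \approx 252.97 + 24.772 i$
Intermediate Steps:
$A{\left(W \right)} = \sqrt{-27 + W}$
$d = \frac{17 i \sqrt{19}}{3}$ ($d = \frac{\sqrt{-9291 + 3800}}{3} = \frac{\sqrt{-5491}}{3} = \frac{17 i \sqrt{19}}{3} \approx 24.7 i$)
$\left(d + \sqrt{A{\left(-130 \right)} + 7739}\right) + y{\left(-21 \right)} = \left(\frac{17 i \sqrt{19}}{3} + \sqrt{\sqrt{-27 - 130} + 7739}\right) + 165 = \left(\frac{17 i \sqrt{19}}{3} + \sqrt{\sqrt{-157} + 7739}\right) + 165 = \left(\frac{17 i \sqrt{19}}{3} + \sqrt{i \sqrt{157} + 7739}\right) + 165 = \left(\frac{17 i \sqrt{19}}{3} + \sqrt{7739 + i \sqrt{157}}\right) + 165 = \left(\sqrt{7739 + i \sqrt{157}} + \frac{17 i \sqrt{19}}{3}\right) + 165 = 165 + \sqrt{7739 + i \sqrt{157}} + \frac{17 i \sqrt{19}}{3}$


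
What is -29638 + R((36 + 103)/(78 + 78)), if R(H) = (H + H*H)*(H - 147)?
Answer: -113452804373/3796416 ≈ -29884.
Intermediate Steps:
R(H) = (-147 + H)*(H + H²) (R(H) = (H + H²)*(-147 + H) = (-147 + H)*(H + H²))
-29638 + R((36 + 103)/(78 + 78)) = -29638 + ((36 + 103)/(78 + 78))*(-147 + ((36 + 103)/(78 + 78))² - 146*(36 + 103)/(78 + 78)) = -29638 + (139/156)*(-147 + (139/156)² - 20294/156) = -29638 + (139*(1/156))*(-147 + (139*(1/156))² - 20294/156) = -29638 + 139*(-147 + (139/156)² - 146*139/156)/156 = -29638 + 139*(-147 + 19321/24336 - 10147/78)/156 = -29638 + (139/156)*(-6723935/24336) = -29638 - 934626965/3796416 = -113452804373/3796416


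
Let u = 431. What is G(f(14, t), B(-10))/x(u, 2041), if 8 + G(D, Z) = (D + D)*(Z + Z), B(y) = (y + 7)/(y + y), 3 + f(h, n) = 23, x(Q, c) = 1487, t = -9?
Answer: 4/1487 ≈ 0.0026900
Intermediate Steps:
f(h, n) = 20 (f(h, n) = -3 + 23 = 20)
B(y) = (7 + y)/(2*y) (B(y) = (7 + y)/((2*y)) = (7 + y)*(1/(2*y)) = (7 + y)/(2*y))
G(D, Z) = -8 + 4*D*Z (G(D, Z) = -8 + (D + D)*(Z + Z) = -8 + (2*D)*(2*Z) = -8 + 4*D*Z)
G(f(14, t), B(-10))/x(u, 2041) = (-8 + 4*20*((½)*(7 - 10)/(-10)))/1487 = (-8 + 4*20*((½)*(-⅒)*(-3)))*(1/1487) = (-8 + 4*20*(3/20))*(1/1487) = (-8 + 12)*(1/1487) = 4*(1/1487) = 4/1487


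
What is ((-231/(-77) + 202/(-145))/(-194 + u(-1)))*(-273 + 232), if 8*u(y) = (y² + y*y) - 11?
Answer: 76424/226345 ≈ 0.33764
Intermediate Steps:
u(y) = -11/8 + y²/4 (u(y) = ((y² + y*y) - 11)/8 = ((y² + y²) - 11)/8 = (2*y² - 11)/8 = (-11 + 2*y²)/8 = -11/8 + y²/4)
((-231/(-77) + 202/(-145))/(-194 + u(-1)))*(-273 + 232) = ((-231/(-77) + 202/(-145))/(-194 + (-11/8 + (¼)*(-1)²)))*(-273 + 232) = ((-231*(-1/77) + 202*(-1/145))/(-194 + (-11/8 + (¼)*1)))*(-41) = ((3 - 202/145)/(-194 + (-11/8 + ¼)))*(-41) = (233/(145*(-194 - 9/8)))*(-41) = (233/(145*(-1561/8)))*(-41) = ((233/145)*(-8/1561))*(-41) = -1864/226345*(-41) = 76424/226345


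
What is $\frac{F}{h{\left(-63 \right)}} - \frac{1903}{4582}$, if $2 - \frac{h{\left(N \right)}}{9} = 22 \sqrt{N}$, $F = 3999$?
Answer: $- \frac{40471513}{104799504} + \frac{14663 i \sqrt{7}}{15248} \approx -0.38618 + 2.5442 i$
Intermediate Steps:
$h{\left(N \right)} = 18 - 198 \sqrt{N}$ ($h{\left(N \right)} = 18 - 9 \cdot 22 \sqrt{N} = 18 - 198 \sqrt{N}$)
$\frac{F}{h{\left(-63 \right)}} - \frac{1903}{4582} = \frac{3999}{18 - 198 \sqrt{-63}} - \frac{1903}{4582} = \frac{3999}{18 - 198 \cdot 3 i \sqrt{7}} - \frac{1903}{4582} = \frac{3999}{18 - 594 i \sqrt{7}} - \frac{1903}{4582} = - \frac{1903}{4582} + \frac{3999}{18 - 594 i \sqrt{7}}$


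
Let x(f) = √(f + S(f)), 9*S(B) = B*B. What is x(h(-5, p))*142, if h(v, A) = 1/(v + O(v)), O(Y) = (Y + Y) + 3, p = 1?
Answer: 71*I*√107/18 ≈ 40.802*I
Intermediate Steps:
S(B) = B²/9 (S(B) = (B*B)/9 = B²/9)
O(Y) = 3 + 2*Y (O(Y) = 2*Y + 3 = 3 + 2*Y)
h(v, A) = 1/(3 + 3*v) (h(v, A) = 1/(v + (3 + 2*v)) = 1/(3 + 3*v))
x(f) = √(f + f²/9)
x(h(-5, p))*142 = (√((1/(3*(1 - 5)))*(9 + 1/(3*(1 - 5))))/3)*142 = (√(((⅓)/(-4))*(9 + (⅓)/(-4)))/3)*142 = (√(((⅓)*(-¼))*(9 + (⅓)*(-¼)))/3)*142 = (√(-(9 - 1/12)/12)/3)*142 = (√(-1/12*107/12)/3)*142 = (√(-107/144)/3)*142 = ((I*√107/12)/3)*142 = (I*√107/36)*142 = 71*I*√107/18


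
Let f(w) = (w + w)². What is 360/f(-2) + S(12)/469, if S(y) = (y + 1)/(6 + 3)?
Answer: 189971/8442 ≈ 22.503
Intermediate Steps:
S(y) = ⅑ + y/9 (S(y) = (1 + y)/9 = (1 + y)*(⅑) = ⅑ + y/9)
f(w) = 4*w² (f(w) = (2*w)² = 4*w²)
360/f(-2) + S(12)/469 = 360/((4*(-2)²)) + (⅑ + (⅑)*12)/469 = 360/((4*4)) + (⅑ + 4/3)*(1/469) = 360/16 + (13/9)*(1/469) = 360*(1/16) + 13/4221 = 45/2 + 13/4221 = 189971/8442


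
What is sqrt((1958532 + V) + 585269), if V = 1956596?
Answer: sqrt(4500397) ≈ 2121.4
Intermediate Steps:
sqrt((1958532 + V) + 585269) = sqrt((1958532 + 1956596) + 585269) = sqrt(3915128 + 585269) = sqrt(4500397)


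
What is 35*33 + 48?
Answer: 1203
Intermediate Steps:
35*33 + 48 = 1155 + 48 = 1203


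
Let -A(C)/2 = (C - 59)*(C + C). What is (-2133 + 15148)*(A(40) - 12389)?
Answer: -121677235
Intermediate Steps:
A(C) = -4*C*(-59 + C) (A(C) = -2*(C - 59)*(C + C) = -2*(-59 + C)*2*C = -4*C*(-59 + C))
(-2133 + 15148)*(A(40) - 12389) = (-2133 + 15148)*(4*40*(59 - 1*40) - 12389) = 13015*(4*40*(59 - 40) - 12389) = 13015*(4*40*19 - 12389) = 13015*(3040 - 12389) = 13015*(-9349) = -121677235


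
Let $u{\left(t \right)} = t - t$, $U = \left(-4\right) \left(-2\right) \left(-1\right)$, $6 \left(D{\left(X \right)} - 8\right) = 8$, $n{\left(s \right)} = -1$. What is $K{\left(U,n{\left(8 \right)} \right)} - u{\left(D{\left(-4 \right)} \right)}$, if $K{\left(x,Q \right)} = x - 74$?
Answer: $-82$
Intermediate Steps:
$D{\left(X \right)} = \frac{28}{3}$ ($D{\left(X \right)} = 8 + \frac{1}{6} \cdot 8 = 8 + \frac{4}{3} = \frac{28}{3}$)
$U = -8$ ($U = 8 \left(-1\right) = -8$)
$K{\left(x,Q \right)} = -74 + x$ ($K{\left(x,Q \right)} = x - 74 = -74 + x$)
$u{\left(t \right)} = 0$
$K{\left(U,n{\left(8 \right)} \right)} - u{\left(D{\left(-4 \right)} \right)} = \left(-74 - 8\right) - 0 = -82 + 0 = -82$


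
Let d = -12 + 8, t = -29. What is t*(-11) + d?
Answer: 315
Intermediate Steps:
d = -4
t*(-11) + d = -29*(-11) - 4 = 319 - 4 = 315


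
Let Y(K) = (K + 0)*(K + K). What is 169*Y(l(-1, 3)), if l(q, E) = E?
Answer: 3042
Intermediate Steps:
Y(K) = 2*K**2 (Y(K) = K*(2*K) = 2*K**2)
169*Y(l(-1, 3)) = 169*(2*3**2) = 169*(2*9) = 169*18 = 3042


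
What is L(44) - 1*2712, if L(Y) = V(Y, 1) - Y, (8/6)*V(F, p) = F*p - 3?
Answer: -10901/4 ≈ -2725.3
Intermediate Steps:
V(F, p) = -9/4 + 3*F*p/4 (V(F, p) = 3*(F*p - 3)/4 = 3*(-3 + F*p)/4 = -9/4 + 3*F*p/4)
L(Y) = -9/4 - Y/4 (L(Y) = (-9/4 + (3/4)*Y*1) - Y = (-9/4 + 3*Y/4) - Y = -9/4 - Y/4)
L(44) - 1*2712 = (-9/4 - 1/4*44) - 1*2712 = (-9/4 - 11) - 2712 = -53/4 - 2712 = -10901/4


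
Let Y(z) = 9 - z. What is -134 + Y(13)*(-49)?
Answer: 62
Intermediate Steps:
-134 + Y(13)*(-49) = -134 + (9 - 1*13)*(-49) = -134 + (9 - 13)*(-49) = -134 - 4*(-49) = -134 + 196 = 62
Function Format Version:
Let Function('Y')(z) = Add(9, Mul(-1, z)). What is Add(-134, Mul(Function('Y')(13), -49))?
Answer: 62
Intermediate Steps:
Add(-134, Mul(Function('Y')(13), -49)) = Add(-134, Mul(Add(9, Mul(-1, 13)), -49)) = Add(-134, Mul(Add(9, -13), -49)) = Add(-134, Mul(-4, -49)) = Add(-134, 196) = 62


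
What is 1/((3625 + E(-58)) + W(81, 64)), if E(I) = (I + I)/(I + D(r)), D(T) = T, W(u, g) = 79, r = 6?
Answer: 13/48181 ≈ 0.00026982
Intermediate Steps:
E(I) = 2*I/(6 + I) (E(I) = (I + I)/(I + 6) = (2*I)/(6 + I) = 2*I/(6 + I))
1/((3625 + E(-58)) + W(81, 64)) = 1/((3625 + 2*(-58)/(6 - 58)) + 79) = 1/((3625 + 2*(-58)/(-52)) + 79) = 1/((3625 + 2*(-58)*(-1/52)) + 79) = 1/((3625 + 29/13) + 79) = 1/(47154/13 + 79) = 1/(48181/13) = 13/48181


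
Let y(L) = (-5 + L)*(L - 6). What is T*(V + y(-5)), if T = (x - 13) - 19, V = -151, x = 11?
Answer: 861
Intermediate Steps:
y(L) = (-6 + L)*(-5 + L) (y(L) = (-5 + L)*(-6 + L) = (-6 + L)*(-5 + L))
T = -21 (T = (11 - 13) - 19 = -2 - 19 = -21)
T*(V + y(-5)) = -21*(-151 + (30 + (-5)**2 - 11*(-5))) = -21*(-151 + (30 + 25 + 55)) = -21*(-151 + 110) = -21*(-41) = 861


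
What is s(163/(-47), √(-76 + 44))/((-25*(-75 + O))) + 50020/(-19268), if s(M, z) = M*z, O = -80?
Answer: -12505/4817 - 652*I*√2/182125 ≈ -2.596 - 0.0050628*I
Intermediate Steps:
s(163/(-47), √(-76 + 44))/((-25*(-75 + O))) + 50020/(-19268) = ((163/(-47))*√(-76 + 44))/((-25*(-75 - 80))) + 50020/(-19268) = ((163*(-1/47))*√(-32))/((-25*(-155))) + 50020*(-1/19268) = -652*I*√2/47/3875 - 12505/4817 = -652*I*√2/47*(1/3875) - 12505/4817 = -652*I*√2/182125 - 12505/4817 = -12505/4817 - 652*I*√2/182125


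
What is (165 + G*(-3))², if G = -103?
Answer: 224676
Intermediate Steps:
(165 + G*(-3))² = (165 - 103*(-3))² = (165 + 309)² = 474² = 224676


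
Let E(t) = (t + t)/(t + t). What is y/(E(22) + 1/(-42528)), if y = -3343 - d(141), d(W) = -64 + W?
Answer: -145445760/42527 ≈ -3420.1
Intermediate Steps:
E(t) = 1 (E(t) = (2*t)/((2*t)) = (2*t)*(1/(2*t)) = 1)
y = -3420 (y = -3343 - (-64 + 141) = -3343 - 1*77 = -3343 - 77 = -3420)
y/(E(22) + 1/(-42528)) = -3420/(1 + 1/(-42528)) = -3420/(1 - 1/42528) = -3420/42527/42528 = -3420*42528/42527 = -145445760/42527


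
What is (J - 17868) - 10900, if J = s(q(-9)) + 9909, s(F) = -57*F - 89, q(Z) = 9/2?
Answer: -38409/2 ≈ -19205.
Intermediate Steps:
q(Z) = 9/2 (q(Z) = 9*(½) = 9/2)
s(F) = -89 - 57*F
J = 19127/2 (J = (-89 - 57*9/2) + 9909 = (-89 - 513/2) + 9909 = -691/2 + 9909 = 19127/2 ≈ 9563.5)
(J - 17868) - 10900 = (19127/2 - 17868) - 10900 = -16609/2 - 10900 = -38409/2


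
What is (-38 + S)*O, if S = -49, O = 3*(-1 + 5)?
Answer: -1044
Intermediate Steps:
O = 12 (O = 3*4 = 12)
(-38 + S)*O = (-38 - 49)*12 = -87*12 = -1044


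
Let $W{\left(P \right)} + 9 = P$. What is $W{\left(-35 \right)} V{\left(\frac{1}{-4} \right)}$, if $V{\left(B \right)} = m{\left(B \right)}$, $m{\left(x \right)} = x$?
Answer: $11$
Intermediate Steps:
$V{\left(B \right)} = B$
$W{\left(P \right)} = -9 + P$
$W{\left(-35 \right)} V{\left(\frac{1}{-4} \right)} = \frac{-9 - 35}{-4} = \left(-44\right) \left(- \frac{1}{4}\right) = 11$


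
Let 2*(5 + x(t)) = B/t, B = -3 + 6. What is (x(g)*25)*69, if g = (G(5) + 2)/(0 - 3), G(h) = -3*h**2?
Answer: -1243725/146 ≈ -8518.7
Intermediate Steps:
B = 3
g = 73/3 (g = (-3*5**2 + 2)/(0 - 3) = (-3*25 + 2)/(-3) = (-75 + 2)*(-1/3) = -73*(-1/3) = 73/3 ≈ 24.333)
x(t) = -5 + 3/(2*t) (x(t) = -5 + (3/t)/2 = -5 + 3/(2*t))
(x(g)*25)*69 = ((-5 + 3/(2*(73/3)))*25)*69 = ((-5 + (3/2)*(3/73))*25)*69 = ((-5 + 9/146)*25)*69 = -721/146*25*69 = -18025/146*69 = -1243725/146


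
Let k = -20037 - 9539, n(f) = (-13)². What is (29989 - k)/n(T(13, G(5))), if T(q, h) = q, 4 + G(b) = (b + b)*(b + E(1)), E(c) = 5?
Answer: 59565/169 ≈ 352.46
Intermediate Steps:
G(b) = -4 + 2*b*(5 + b) (G(b) = -4 + (b + b)*(b + 5) = -4 + (2*b)*(5 + b) = -4 + 2*b*(5 + b))
n(f) = 169
k = -29576
(29989 - k)/n(T(13, G(5))) = (29989 - 1*(-29576))/169 = (29989 + 29576)*(1/169) = 59565*(1/169) = 59565/169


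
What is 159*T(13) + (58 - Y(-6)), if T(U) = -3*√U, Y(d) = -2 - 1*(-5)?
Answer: 55 - 477*√13 ≈ -1664.8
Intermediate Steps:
Y(d) = 3 (Y(d) = -2 + 5 = 3)
159*T(13) + (58 - Y(-6)) = 159*(-3*√13) + (58 - 1*3) = -477*√13 + (58 - 3) = -477*√13 + 55 = 55 - 477*√13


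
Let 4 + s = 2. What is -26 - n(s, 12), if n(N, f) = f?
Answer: -38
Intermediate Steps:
s = -2 (s = -4 + 2 = -2)
-26 - n(s, 12) = -26 - 1*12 = -26 - 12 = -38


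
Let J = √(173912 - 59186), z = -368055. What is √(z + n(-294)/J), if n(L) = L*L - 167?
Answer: √(-4844360180997180 + 9897297294*√114726)/114726 ≈ 606.47*I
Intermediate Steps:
n(L) = -167 + L² (n(L) = L² - 167 = -167 + L²)
J = √114726 ≈ 338.71
√(z + n(-294)/J) = √(-368055 + (-167 + (-294)²)/(√114726)) = √(-368055 + (-167 + 86436)*(√114726/114726)) = √(-368055 + 86269*(√114726/114726)) = √(-368055 + 86269*√114726/114726)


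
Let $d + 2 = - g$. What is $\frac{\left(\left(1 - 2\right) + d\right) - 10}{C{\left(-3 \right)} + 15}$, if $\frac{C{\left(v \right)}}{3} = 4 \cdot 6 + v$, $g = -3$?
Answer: $- \frac{5}{39} \approx -0.12821$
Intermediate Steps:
$d = 1$ ($d = -2 - -3 = -2 + 3 = 1$)
$C{\left(v \right)} = 72 + 3 v$ ($C{\left(v \right)} = 3 \left(4 \cdot 6 + v\right) = 3 \left(24 + v\right) = 72 + 3 v$)
$\frac{\left(\left(1 - 2\right) + d\right) - 10}{C{\left(-3 \right)} + 15} = \frac{\left(\left(1 - 2\right) + 1\right) - 10}{\left(72 + 3 \left(-3\right)\right) + 15} = \frac{\left(-1 + 1\right) - 10}{\left(72 - 9\right) + 15} = \frac{0 - 10}{63 + 15} = - \frac{10}{78} = \left(-10\right) \frac{1}{78} = - \frac{5}{39}$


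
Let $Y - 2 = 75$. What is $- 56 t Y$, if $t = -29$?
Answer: $125048$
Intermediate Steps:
$Y = 77$ ($Y = 2 + 75 = 77$)
$- 56 t Y = \left(-56\right) \left(-29\right) 77 = 1624 \cdot 77 = 125048$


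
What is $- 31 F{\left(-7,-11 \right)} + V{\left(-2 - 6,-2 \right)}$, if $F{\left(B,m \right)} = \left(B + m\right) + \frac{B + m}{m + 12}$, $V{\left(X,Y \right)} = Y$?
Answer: $1114$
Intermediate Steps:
$F{\left(B,m \right)} = B + m + \frac{B + m}{12 + m}$ ($F{\left(B,m \right)} = \left(B + m\right) + \frac{B + m}{12 + m} = B + m + \frac{B + m}{12 + m}$)
$- 31 F{\left(-7,-11 \right)} + V{\left(-2 - 6,-2 \right)} = - 31 \frac{\left(-11\right)^{2} + 13 \left(-7\right) + 13 \left(-11\right) - -77}{12 - 11} - 2 = - 31 \frac{121 - 91 - 143 + 77}{1} - 2 = - 31 \cdot 1 \left(-36\right) - 2 = \left(-31\right) \left(-36\right) - 2 = 1116 - 2 = 1114$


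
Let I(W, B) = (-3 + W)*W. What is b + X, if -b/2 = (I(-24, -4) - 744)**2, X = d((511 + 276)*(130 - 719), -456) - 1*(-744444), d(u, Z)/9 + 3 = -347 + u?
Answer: -3449025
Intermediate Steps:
d(u, Z) = -3150 + 9*u (d(u, Z) = -27 + 9*(-347 + u) = -27 + (-3123 + 9*u) = -3150 + 9*u)
I(W, B) = W*(-3 + W)
X = -3430593 (X = (-3150 + 9*((511 + 276)*(130 - 719))) - 1*(-744444) = (-3150 + 9*(787*(-589))) + 744444 = (-3150 + 9*(-463543)) + 744444 = (-3150 - 4171887) + 744444 = -4175037 + 744444 = -3430593)
b = -18432 (b = -2*(-24*(-3 - 24) - 744)**2 = -2*(-24*(-27) - 744)**2 = -2*(648 - 744)**2 = -2*(-96)**2 = -2*9216 = -18432)
b + X = -18432 - 3430593 = -3449025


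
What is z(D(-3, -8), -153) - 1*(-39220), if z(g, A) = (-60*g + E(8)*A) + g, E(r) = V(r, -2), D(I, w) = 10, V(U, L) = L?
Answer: 38936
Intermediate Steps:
E(r) = -2
z(g, A) = -59*g - 2*A (z(g, A) = (-60*g - 2*A) + g = -59*g - 2*A)
z(D(-3, -8), -153) - 1*(-39220) = (-59*10 - 2*(-153)) - 1*(-39220) = (-590 + 306) + 39220 = -284 + 39220 = 38936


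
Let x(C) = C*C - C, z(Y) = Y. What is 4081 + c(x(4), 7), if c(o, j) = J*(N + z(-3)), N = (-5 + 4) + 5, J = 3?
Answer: 4084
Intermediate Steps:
x(C) = C² - C
N = 4 (N = -1 + 5 = 4)
c(o, j) = 3 (c(o, j) = 3*(4 - 3) = 3*1 = 3)
4081 + c(x(4), 7) = 4081 + 3 = 4084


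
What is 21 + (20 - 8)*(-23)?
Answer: -255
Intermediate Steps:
21 + (20 - 8)*(-23) = 21 + 12*(-23) = 21 - 276 = -255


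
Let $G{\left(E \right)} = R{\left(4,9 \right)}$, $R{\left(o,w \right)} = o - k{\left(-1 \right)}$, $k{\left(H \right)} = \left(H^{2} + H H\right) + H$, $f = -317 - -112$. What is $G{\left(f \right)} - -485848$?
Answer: $485851$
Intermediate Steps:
$f = -205$ ($f = -317 + 112 = -205$)
$k{\left(H \right)} = H + 2 H^{2}$ ($k{\left(H \right)} = \left(H^{2} + H^{2}\right) + H = 2 H^{2} + H = H + 2 H^{2}$)
$R{\left(o,w \right)} = -1 + o$ ($R{\left(o,w \right)} = o - - (1 + 2 \left(-1\right)) = o - - (1 - 2) = o - \left(-1\right) \left(-1\right) = o - 1 = -1 + o$)
$G{\left(E \right)} = 3$ ($G{\left(E \right)} = -1 + 4 = 3$)
$G{\left(f \right)} - -485848 = 3 - -485848 = 3 + 485848 = 485851$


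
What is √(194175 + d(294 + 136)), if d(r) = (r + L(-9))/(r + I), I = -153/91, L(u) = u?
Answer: √294993421016422/38977 ≈ 440.65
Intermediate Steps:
I = -153/91 (I = -153*1/91 = -153/91 ≈ -1.6813)
d(r) = (-9 + r)/(-153/91 + r) (d(r) = (r - 9)/(r - 153/91) = (-9 + r)/(-153/91 + r))
√(194175 + d(294 + 136)) = √(194175 + 91*(-9 + (294 + 136))/(-153 + 91*(294 + 136))) = √(194175 + 91*(-9 + 430)/(-153 + 91*430)) = √(194175 + 91*421/(-153 + 39130)) = √(194175 + 91*421/38977) = √(194175 + 91*(1/38977)*421) = √(194175 + 38311/38977) = √(7568397286/38977) = √294993421016422/38977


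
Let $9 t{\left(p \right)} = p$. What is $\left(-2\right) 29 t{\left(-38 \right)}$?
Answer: $\frac{2204}{9} \approx 244.89$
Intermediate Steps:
$t{\left(p \right)} = \frac{p}{9}$
$\left(-2\right) 29 t{\left(-38 \right)} = \left(-2\right) 29 \cdot \frac{1}{9} \left(-38\right) = \left(-58\right) \left(- \frac{38}{9}\right) = \frac{2204}{9}$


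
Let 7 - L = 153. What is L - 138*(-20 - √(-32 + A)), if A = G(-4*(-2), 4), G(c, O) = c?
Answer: 2614 + 276*I*√6 ≈ 2614.0 + 676.06*I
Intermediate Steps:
L = -146 (L = 7 - 1*153 = 7 - 153 = -146)
A = 8 (A = -4*(-2) = 8)
L - 138*(-20 - √(-32 + A)) = -146 - 138*(-20 - √(-32 + 8)) = -146 - 138*(-20 - √(-24)) = -146 - 138*(-20 - 2*I*√6) = -146 + (2760 + 276*I*√6) = 2614 + 276*I*√6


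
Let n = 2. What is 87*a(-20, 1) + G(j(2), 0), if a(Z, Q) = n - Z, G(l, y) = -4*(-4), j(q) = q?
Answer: 1930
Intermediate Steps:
G(l, y) = 16
a(Z, Q) = 2 - Z
87*a(-20, 1) + G(j(2), 0) = 87*(2 - 1*(-20)) + 16 = 87*(2 + 20) + 16 = 87*22 + 16 = 1914 + 16 = 1930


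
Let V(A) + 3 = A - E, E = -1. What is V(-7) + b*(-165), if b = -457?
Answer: 75396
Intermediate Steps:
V(A) = -2 + A (V(A) = -3 + (A - 1*(-1)) = -3 + (A + 1) = -3 + (1 + A) = -2 + A)
V(-7) + b*(-165) = (-2 - 7) - 457*(-165) = -9 + 75405 = 75396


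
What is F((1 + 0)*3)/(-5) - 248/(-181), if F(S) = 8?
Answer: -208/905 ≈ -0.22983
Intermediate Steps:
F((1 + 0)*3)/(-5) - 248/(-181) = 8/(-5) - 248/(-181) = 8*(-⅕) - 248*(-1/181) = -8/5 + 248/181 = -208/905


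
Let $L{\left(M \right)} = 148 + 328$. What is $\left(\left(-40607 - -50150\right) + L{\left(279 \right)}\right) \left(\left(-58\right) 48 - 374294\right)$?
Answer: $-3777944482$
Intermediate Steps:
$L{\left(M \right)} = 476$
$\left(\left(-40607 - -50150\right) + L{\left(279 \right)}\right) \left(\left(-58\right) 48 - 374294\right) = \left(\left(-40607 - -50150\right) + 476\right) \left(\left(-58\right) 48 - 374294\right) = \left(\left(-40607 + 50150\right) + 476\right) \left(-2784 - 374294\right) = \left(9543 + 476\right) \left(-377078\right) = 10019 \left(-377078\right) = -3777944482$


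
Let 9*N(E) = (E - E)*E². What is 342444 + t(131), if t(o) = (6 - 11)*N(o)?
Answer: 342444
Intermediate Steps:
N(E) = 0 (N(E) = ((E - E)*E²)/9 = (0*E²)/9 = (⅑)*0 = 0)
t(o) = 0 (t(o) = (6 - 11)*0 = -5*0 = 0)
342444 + t(131) = 342444 + 0 = 342444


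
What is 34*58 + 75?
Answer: 2047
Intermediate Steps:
34*58 + 75 = 1972 + 75 = 2047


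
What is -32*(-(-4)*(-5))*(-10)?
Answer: -6400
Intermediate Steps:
-32*(-(-4)*(-5))*(-10) = -32*(-4*5)*(-10) = -(-640)*(-10) = -32*200 = -6400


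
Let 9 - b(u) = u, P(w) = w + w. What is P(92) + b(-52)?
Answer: 245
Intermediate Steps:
P(w) = 2*w
b(u) = 9 - u
P(92) + b(-52) = 2*92 + (9 - 1*(-52)) = 184 + (9 + 52) = 184 + 61 = 245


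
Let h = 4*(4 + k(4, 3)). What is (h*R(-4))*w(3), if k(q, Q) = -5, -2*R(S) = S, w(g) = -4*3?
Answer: 96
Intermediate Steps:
w(g) = -12
R(S) = -S/2
h = -4 (h = 4*(4 - 5) = 4*(-1) = -4)
(h*R(-4))*w(3) = -(-2)*(-4)*(-12) = -4*2*(-12) = -8*(-12) = 96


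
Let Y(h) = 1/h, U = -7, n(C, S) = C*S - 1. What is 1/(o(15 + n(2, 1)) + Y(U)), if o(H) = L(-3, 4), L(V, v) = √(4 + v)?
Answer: 7/391 + 98*√2/391 ≈ 0.37236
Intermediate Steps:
n(C, S) = -1 + C*S
o(H) = 2*√2 (o(H) = √(4 + 4) = √8 = 2*√2)
1/(o(15 + n(2, 1)) + Y(U)) = 1/(2*√2 + 1/(-7)) = 1/(2*√2 - ⅐) = 1/(-⅐ + 2*√2)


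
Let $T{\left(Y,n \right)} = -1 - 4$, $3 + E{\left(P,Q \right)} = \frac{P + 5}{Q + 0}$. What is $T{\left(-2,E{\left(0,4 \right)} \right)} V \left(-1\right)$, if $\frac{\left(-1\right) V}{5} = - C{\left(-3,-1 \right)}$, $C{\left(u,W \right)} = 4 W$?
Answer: $-100$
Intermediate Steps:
$E{\left(P,Q \right)} = -3 + \frac{5 + P}{Q}$ ($E{\left(P,Q \right)} = -3 + \frac{P + 5}{Q + 0} = -3 + \frac{5 + P}{Q}$)
$T{\left(Y,n \right)} = -5$
$V = -20$ ($V = - 5 \left(- 4 \left(-1\right)\right) = - 5 \left(\left(-1\right) \left(-4\right)\right) = \left(-5\right) 4 = -20$)
$T{\left(-2,E{\left(0,4 \right)} \right)} V \left(-1\right) = \left(-5\right) \left(-20\right) \left(-1\right) = 100 \left(-1\right) = -100$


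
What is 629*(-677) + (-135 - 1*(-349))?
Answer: -425619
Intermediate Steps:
629*(-677) + (-135 - 1*(-349)) = -425833 + (-135 + 349) = -425833 + 214 = -425619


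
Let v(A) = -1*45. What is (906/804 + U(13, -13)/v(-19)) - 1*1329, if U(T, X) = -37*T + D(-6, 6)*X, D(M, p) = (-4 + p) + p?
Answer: -176193/134 ≈ -1314.9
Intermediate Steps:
v(A) = -45
D(M, p) = -4 + 2*p
U(T, X) = -37*T + 8*X (U(T, X) = -37*T + (-4 + 2*6)*X = -37*T + (-4 + 12)*X = -37*T + 8*X)
(906/804 + U(13, -13)/v(-19)) - 1*1329 = (906/804 + (-37*13 + 8*(-13))/(-45)) - 1*1329 = (906*(1/804) + (-481 - 104)*(-1/45)) - 1329 = (151/134 - 585*(-1/45)) - 1329 = (151/134 + 13) - 1329 = 1893/134 - 1329 = -176193/134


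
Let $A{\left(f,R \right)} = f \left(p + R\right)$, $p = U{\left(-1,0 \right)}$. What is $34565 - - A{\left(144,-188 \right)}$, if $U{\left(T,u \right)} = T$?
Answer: $7349$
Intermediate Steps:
$p = -1$
$A{\left(f,R \right)} = f \left(-1 + R\right)$
$34565 - - A{\left(144,-188 \right)} = 34565 - - 144 \left(-1 - 188\right) = 34565 - - 144 \left(-189\right) = 34565 - \left(-1\right) \left(-27216\right) = 34565 - 27216 = 7349$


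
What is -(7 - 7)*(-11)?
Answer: 0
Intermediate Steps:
-(7 - 7)*(-11) = -0*(-11) = -1*0 = 0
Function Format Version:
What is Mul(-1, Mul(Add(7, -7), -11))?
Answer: 0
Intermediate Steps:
Mul(-1, Mul(Add(7, -7), -11)) = Mul(-1, Mul(0, -11)) = Mul(-1, 0) = 0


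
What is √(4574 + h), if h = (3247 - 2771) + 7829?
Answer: 9*√159 ≈ 113.49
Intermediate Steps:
h = 8305 (h = 476 + 7829 = 8305)
√(4574 + h) = √(4574 + 8305) = √12879 = 9*√159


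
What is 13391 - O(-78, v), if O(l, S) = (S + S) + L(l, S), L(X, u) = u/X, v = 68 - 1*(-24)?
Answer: 515119/39 ≈ 13208.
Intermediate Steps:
v = 92 (v = 68 + 24 = 92)
O(l, S) = 2*S + S/l (O(l, S) = (S + S) + S/l = 2*S + S/l)
13391 - O(-78, v) = 13391 - (2*92 + 92/(-78)) = 13391 - (184 + 92*(-1/78)) = 13391 - (184 - 46/39) = 13391 - 1*7130/39 = 13391 - 7130/39 = 515119/39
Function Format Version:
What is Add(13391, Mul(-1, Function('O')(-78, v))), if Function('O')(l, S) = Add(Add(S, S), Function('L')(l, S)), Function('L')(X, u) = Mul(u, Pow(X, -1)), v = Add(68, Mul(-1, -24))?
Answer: Rational(515119, 39) ≈ 13208.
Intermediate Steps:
v = 92 (v = Add(68, 24) = 92)
Function('O')(l, S) = Add(Mul(2, S), Mul(S, Pow(l, -1))) (Function('O')(l, S) = Add(Add(S, S), Mul(S, Pow(l, -1))) = Add(Mul(2, S), Mul(S, Pow(l, -1))))
Add(13391, Mul(-1, Function('O')(-78, v))) = Add(13391, Mul(-1, Add(Mul(2, 92), Mul(92, Pow(-78, -1))))) = Add(13391, Mul(-1, Add(184, Mul(92, Rational(-1, 78))))) = Add(13391, Mul(-1, Add(184, Rational(-46, 39)))) = Add(13391, Mul(-1, Rational(7130, 39))) = Add(13391, Rational(-7130, 39)) = Rational(515119, 39)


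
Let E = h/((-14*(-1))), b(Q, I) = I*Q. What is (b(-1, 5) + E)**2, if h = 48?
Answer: 121/49 ≈ 2.4694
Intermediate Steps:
E = 24/7 (E = 48/((-14*(-1))) = 48/14 = 48*(1/14) = 24/7 ≈ 3.4286)
(b(-1, 5) + E)**2 = (5*(-1) + 24/7)**2 = (-5 + 24/7)**2 = (-11/7)**2 = 121/49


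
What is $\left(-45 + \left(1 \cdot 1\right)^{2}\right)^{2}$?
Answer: $1936$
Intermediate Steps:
$\left(-45 + \left(1 \cdot 1\right)^{2}\right)^{2} = \left(-45 + 1^{2}\right)^{2} = \left(-45 + 1\right)^{2} = \left(-44\right)^{2} = 1936$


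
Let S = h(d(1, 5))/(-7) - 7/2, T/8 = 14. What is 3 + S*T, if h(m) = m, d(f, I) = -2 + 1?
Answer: -373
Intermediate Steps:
T = 112 (T = 8*14 = 112)
d(f, I) = -1
S = -47/14 (S = -1/(-7) - 7/2 = -1*(-⅐) - 7*½ = ⅐ - 7/2 = -47/14 ≈ -3.3571)
3 + S*T = 3 - 47/14*112 = 3 - 376 = -373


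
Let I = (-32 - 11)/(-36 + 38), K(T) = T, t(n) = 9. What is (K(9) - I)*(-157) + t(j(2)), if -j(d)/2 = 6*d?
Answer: -9559/2 ≈ -4779.5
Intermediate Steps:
j(d) = -12*d
I = -43/2 ≈ -21.500
(K(9) - I)*(-157) + t(j(2)) = (9 - 1*(-43/2))*(-157) + 9 = (9 + 43/2)*(-157) + 9 = (61/2)*(-157) + 9 = -9577/2 + 9 = -9559/2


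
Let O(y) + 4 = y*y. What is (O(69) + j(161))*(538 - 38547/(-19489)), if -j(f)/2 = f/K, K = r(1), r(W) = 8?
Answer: 198549308343/77956 ≈ 2.5469e+6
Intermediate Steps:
K = 8
O(y) = -4 + y² (O(y) = -4 + y*y = -4 + y²)
j(f) = -f/4 (j(f) = -2*f/8 = -f/4)
(O(69) + j(161))*(538 - 38547/(-19489)) = ((-4 + 69²) - ¼*161)*(538 - 38547/(-19489)) = ((-4 + 4761) - 161/4)*(538 - 38547*(-1/19489)) = (4757 - 161/4)*(538 + 38547/19489) = (18867/4)*(10523629/19489) = 198549308343/77956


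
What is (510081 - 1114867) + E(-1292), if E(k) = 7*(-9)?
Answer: -604849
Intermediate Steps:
E(k) = -63
(510081 - 1114867) + E(-1292) = (510081 - 1114867) - 63 = -604786 - 63 = -604849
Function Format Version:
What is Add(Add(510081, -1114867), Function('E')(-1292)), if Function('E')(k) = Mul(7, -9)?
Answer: -604849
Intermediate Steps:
Function('E')(k) = -63
Add(Add(510081, -1114867), Function('E')(-1292)) = Add(Add(510081, -1114867), -63) = Add(-604786, -63) = -604849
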